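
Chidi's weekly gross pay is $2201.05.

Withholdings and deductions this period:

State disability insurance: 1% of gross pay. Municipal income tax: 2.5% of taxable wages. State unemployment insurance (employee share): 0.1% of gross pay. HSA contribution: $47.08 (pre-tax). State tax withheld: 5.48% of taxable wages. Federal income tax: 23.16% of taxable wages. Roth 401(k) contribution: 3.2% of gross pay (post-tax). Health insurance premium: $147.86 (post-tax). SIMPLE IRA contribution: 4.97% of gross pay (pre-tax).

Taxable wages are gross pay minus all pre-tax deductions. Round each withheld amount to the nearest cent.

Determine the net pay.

$1165.41

SIMPLE IRA contribution: $2201.05 × 0.0497 = $109.39
HSA contribution: $47.08
Pre-tax total = $109.39 + $47.08 = $156.47
Taxable wages = $2201.05 − $156.47 = $2044.58
State tax withheld: $2044.58 × 0.0548 = $112.04
Federal income tax: $2044.58 × 0.2316 = $473.52
Municipal income tax: $2044.58 × 0.025 = $51.11
State disability insurance: $2201.05 × 0.01 = $22.01
State unemployment insurance (employee share): $2201.05 × 0.001 = $2.20
Roth 401(k) contribution: $2201.05 × 0.032 = $70.43
Health insurance premium: $147.86
Total deductions = $109.39 + $47.08 + $112.04 + $473.52 + $51.11 + $22.01 + $2.20 + $70.43 + $147.86 = $1035.64
Net pay = $2201.05 − $1035.64 = $1165.41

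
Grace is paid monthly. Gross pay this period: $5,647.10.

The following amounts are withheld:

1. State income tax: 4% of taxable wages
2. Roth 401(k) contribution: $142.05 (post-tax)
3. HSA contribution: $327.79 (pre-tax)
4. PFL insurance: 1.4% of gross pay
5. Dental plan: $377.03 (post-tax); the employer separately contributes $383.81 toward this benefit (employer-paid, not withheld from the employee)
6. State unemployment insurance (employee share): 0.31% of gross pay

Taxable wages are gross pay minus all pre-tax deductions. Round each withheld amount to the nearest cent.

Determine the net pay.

$4,490.89

HSA contribution: $327.79
Taxable wages = $5,647.10 − $327.79 = $5,319.31
State income tax: $5,319.31 × 0.04 = $212.77
PFL insurance: $5,647.10 × 0.014 = $79.06
State unemployment insurance (employee share): $5,647.10 × 0.0031 = $17.51
Roth 401(k) contribution: $142.05
Dental plan: $377.03
(Employer's $383.81 toward dental plan is not withheld from the employee.)
Total deductions = $327.79 + $212.77 + $79.06 + $17.51 + $142.05 + $377.03 = $1,156.21
Net pay = $5,647.10 − $1,156.21 = $4,490.89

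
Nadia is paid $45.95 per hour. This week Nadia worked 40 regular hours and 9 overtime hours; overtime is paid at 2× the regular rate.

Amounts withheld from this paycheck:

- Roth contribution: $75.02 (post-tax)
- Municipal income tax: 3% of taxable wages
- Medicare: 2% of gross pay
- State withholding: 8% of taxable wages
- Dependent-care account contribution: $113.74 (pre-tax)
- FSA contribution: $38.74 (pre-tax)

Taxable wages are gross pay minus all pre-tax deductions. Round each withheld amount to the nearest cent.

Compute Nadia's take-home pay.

Regular pay: 40 × $45.95 = $1,838.00
Overtime pay: 9 × $45.95 × 2 = $827.10
Gross pay = $1,838.00 + $827.10 = $2,665.10
FSA contribution: $38.74
Dependent-care account contribution: $113.74
Pre-tax total = $38.74 + $113.74 = $152.48
Taxable wages = $2,665.10 − $152.48 = $2,512.62
Municipal income tax: $2,512.62 × 0.03 = $75.38
State withholding: $2,512.62 × 0.08 = $201.01
Medicare: $2,665.10 × 0.02 = $53.30
Roth contribution: $75.02
Total deductions = $38.74 + $113.74 + $75.38 + $201.01 + $53.30 + $75.02 = $557.19
Net pay = $2,665.10 − $557.19 = $2,107.91

$2,107.91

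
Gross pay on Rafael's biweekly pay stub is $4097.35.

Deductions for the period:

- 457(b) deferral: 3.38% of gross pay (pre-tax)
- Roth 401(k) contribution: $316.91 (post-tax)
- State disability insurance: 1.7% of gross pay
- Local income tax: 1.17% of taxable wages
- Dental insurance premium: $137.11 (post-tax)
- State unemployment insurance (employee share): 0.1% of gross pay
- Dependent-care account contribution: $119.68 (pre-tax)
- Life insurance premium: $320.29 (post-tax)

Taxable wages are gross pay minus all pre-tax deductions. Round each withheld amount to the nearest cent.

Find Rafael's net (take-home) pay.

457(b) deferral: $4097.35 × 0.0338 = $138.49
Dependent-care account contribution: $119.68
Pre-tax total = $138.49 + $119.68 = $258.17
Taxable wages = $4097.35 − $258.17 = $3839.18
Local income tax: $3839.18 × 0.0117 = $44.92
State unemployment insurance (employee share): $4097.35 × 0.001 = $4.10
State disability insurance: $4097.35 × 0.017 = $69.65
Roth 401(k) contribution: $316.91
Dental insurance premium: $137.11
Life insurance premium: $320.29
Total deductions = $138.49 + $119.68 + $44.92 + $4.10 + $69.65 + $316.91 + $137.11 + $320.29 = $1151.15
Net pay = $4097.35 − $1151.15 = $2946.20

$2946.20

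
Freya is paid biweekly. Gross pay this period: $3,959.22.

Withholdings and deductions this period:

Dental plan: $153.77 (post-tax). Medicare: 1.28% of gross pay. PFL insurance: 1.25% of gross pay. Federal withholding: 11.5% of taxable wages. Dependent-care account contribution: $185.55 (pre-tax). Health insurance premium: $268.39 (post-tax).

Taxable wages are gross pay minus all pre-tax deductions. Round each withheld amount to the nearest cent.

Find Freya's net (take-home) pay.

$2,817.37

Dependent-care account contribution: $185.55
Taxable wages = $3,959.22 − $185.55 = $3,773.67
Federal withholding: $3,773.67 × 0.115 = $433.97
Medicare: $3,959.22 × 0.0128 = $50.68
PFL insurance: $3,959.22 × 0.0125 = $49.49
Health insurance premium: $268.39
Dental plan: $153.77
Total deductions = $185.55 + $433.97 + $50.68 + $49.49 + $268.39 + $153.77 = $1,141.85
Net pay = $3,959.22 − $1,141.85 = $2,817.37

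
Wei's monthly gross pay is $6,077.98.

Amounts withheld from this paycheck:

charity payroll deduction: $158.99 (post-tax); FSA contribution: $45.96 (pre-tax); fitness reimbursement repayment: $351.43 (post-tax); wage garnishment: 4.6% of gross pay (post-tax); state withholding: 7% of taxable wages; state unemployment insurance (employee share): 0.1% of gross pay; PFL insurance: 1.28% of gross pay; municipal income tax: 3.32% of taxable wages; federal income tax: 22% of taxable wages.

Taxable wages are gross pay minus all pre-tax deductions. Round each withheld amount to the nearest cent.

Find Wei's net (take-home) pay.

FSA contribution: $45.96
Taxable wages = $6,077.98 − $45.96 = $6,032.02
Federal income tax: $6,032.02 × 0.22 = $1,327.04
State withholding: $6,032.02 × 0.07 = $422.24
Municipal income tax: $6,032.02 × 0.0332 = $200.26
State unemployment insurance (employee share): $6,077.98 × 0.001 = $6.08
PFL insurance: $6,077.98 × 0.0128 = $77.80
Wage garnishment: $6,077.98 × 0.046 = $279.59
Fitness reimbursement repayment: $351.43
Charity payroll deduction: $158.99
Total deductions = $45.96 + $1,327.04 + $422.24 + $200.26 + $6.08 + $77.80 + $279.59 + $351.43 + $158.99 = $2,869.39
Net pay = $6,077.98 − $2,869.39 = $3,208.59

$3,208.59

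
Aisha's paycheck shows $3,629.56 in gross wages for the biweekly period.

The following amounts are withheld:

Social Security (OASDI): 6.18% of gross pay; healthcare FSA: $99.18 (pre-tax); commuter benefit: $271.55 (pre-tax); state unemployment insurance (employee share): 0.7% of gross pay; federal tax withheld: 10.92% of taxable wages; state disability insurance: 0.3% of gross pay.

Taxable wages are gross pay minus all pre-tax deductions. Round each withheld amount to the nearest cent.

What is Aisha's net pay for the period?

$2,642.36

Commuter benefit: $271.55
Healthcare FSA: $99.18
Pre-tax total = $271.55 + $99.18 = $370.73
Taxable wages = $3,629.56 − $370.73 = $3,258.83
Federal tax withheld: $3,258.83 × 0.1092 = $355.86
State disability insurance: $3,629.56 × 0.003 = $10.89
Social Security (OASDI): $3,629.56 × 0.0618 = $224.31
State unemployment insurance (employee share): $3,629.56 × 0.007 = $25.41
Total deductions = $271.55 + $99.18 + $355.86 + $10.89 + $224.31 + $25.41 = $987.20
Net pay = $3,629.56 − $987.20 = $2,642.36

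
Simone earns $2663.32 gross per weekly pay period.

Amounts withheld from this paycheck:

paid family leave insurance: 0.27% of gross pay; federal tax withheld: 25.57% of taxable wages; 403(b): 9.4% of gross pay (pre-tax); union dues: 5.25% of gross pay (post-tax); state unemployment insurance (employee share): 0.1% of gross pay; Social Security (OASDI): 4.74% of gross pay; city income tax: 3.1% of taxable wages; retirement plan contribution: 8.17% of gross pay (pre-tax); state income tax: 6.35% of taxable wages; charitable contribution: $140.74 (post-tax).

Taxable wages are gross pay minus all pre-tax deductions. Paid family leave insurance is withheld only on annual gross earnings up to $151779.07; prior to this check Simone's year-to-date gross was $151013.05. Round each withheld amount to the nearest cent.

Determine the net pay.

Retirement plan contribution: $2663.32 × 0.0817 = $217.59
403(b): $2663.32 × 0.094 = $250.35
Pre-tax total = $217.59 + $250.35 = $467.94
Taxable wages = $2663.32 − $467.94 = $2195.38
State income tax: $2195.38 × 0.0635 = $139.41
Federal tax withheld: $2195.38 × 0.2557 = $561.36
City income tax: $2195.38 × 0.031 = $68.06
Paid family leave insurance: only $151779.07 − $151013.05 = $766.02 of this check is subject → $766.02 × 0.0027 = $2.07
Social Security (OASDI): $2663.32 × 0.0474 = $126.24
State unemployment insurance (employee share): $2663.32 × 0.001 = $2.66
Charitable contribution: $140.74
Union dues: $2663.32 × 0.0525 = $139.82
Total deductions = $217.59 + $250.35 + $139.41 + $561.36 + $68.06 + $2.07 + $126.24 + $2.66 + $140.74 + $139.82 = $1648.30
Net pay = $2663.32 − $1648.30 = $1015.02

$1015.02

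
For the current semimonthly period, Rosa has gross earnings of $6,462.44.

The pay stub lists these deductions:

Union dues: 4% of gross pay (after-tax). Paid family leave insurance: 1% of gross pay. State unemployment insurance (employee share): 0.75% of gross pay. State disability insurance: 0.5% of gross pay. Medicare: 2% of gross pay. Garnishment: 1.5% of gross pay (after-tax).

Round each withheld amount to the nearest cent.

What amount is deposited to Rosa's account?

$5,832.35

Medicare: $6,462.44 × 0.02 = $129.25
State disability insurance: $6,462.44 × 0.005 = $32.31
State unemployment insurance (employee share): $6,462.44 × 0.0075 = $48.47
Paid family leave insurance: $6,462.44 × 0.01 = $64.62
Garnishment: $6,462.44 × 0.015 = $96.94
Union dues: $6,462.44 × 0.04 = $258.50
Total deductions = $129.25 + $32.31 + $48.47 + $64.62 + $96.94 + $258.50 = $630.09
Net pay = $6,462.44 − $630.09 = $5,832.35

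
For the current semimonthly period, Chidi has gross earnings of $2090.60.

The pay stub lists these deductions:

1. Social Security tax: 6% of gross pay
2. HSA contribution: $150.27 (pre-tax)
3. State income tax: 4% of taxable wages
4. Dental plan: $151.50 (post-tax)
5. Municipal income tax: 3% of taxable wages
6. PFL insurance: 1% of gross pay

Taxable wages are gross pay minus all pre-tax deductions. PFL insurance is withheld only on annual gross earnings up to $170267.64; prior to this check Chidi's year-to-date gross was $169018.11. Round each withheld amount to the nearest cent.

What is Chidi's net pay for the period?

$1515.07

HSA contribution: $150.27
Taxable wages = $2090.60 − $150.27 = $1940.33
Municipal income tax: $1940.33 × 0.03 = $58.21
State income tax: $1940.33 × 0.04 = $77.61
Social Security tax: $2090.60 × 0.06 = $125.44
PFL insurance: only $170267.64 − $169018.11 = $1249.53 of this check is subject → $1249.53 × 0.01 = $12.50
Dental plan: $151.50
Total deductions = $150.27 + $58.21 + $77.61 + $125.44 + $12.50 + $151.50 = $575.53
Net pay = $2090.60 − $575.53 = $1515.07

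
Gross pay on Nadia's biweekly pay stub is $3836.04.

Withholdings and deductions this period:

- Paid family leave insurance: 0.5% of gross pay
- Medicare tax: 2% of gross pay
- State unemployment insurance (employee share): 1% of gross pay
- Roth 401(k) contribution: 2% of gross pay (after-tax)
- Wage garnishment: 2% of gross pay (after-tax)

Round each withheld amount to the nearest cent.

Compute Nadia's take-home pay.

$3548.34

Medicare tax: $3836.04 × 0.02 = $76.72
Paid family leave insurance: $3836.04 × 0.005 = $19.18
State unemployment insurance (employee share): $3836.04 × 0.01 = $38.36
Roth 401(k) contribution: $3836.04 × 0.02 = $76.72
Wage garnishment: $3836.04 × 0.02 = $76.72
Total deductions = $76.72 + $19.18 + $38.36 + $76.72 + $76.72 = $287.70
Net pay = $3836.04 − $287.70 = $3548.34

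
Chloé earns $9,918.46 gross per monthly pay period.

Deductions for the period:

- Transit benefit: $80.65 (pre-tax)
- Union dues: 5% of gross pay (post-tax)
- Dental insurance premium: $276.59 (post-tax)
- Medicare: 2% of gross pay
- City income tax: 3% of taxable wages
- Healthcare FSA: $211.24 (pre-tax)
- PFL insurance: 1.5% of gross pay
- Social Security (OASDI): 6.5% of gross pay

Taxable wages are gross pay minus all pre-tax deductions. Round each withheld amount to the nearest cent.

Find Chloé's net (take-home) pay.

$7,573.41

Transit benefit: $80.65
Healthcare FSA: $211.24
Pre-tax total = $80.65 + $211.24 = $291.89
Taxable wages = $9,918.46 − $291.89 = $9,626.57
City income tax: $9,626.57 × 0.03 = $288.80
Social Security (OASDI): $9,918.46 × 0.065 = $644.70
Medicare: $9,918.46 × 0.02 = $198.37
PFL insurance: $9,918.46 × 0.015 = $148.78
Union dues: $9,918.46 × 0.05 = $495.92
Dental insurance premium: $276.59
Total deductions = $80.65 + $211.24 + $288.80 + $644.70 + $198.37 + $148.78 + $495.92 + $276.59 = $2,345.05
Net pay = $9,918.46 − $2,345.05 = $7,573.41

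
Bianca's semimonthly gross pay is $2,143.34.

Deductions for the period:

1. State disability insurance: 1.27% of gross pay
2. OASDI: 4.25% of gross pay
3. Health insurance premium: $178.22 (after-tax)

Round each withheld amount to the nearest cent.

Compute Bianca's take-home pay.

OASDI: $2,143.34 × 0.0425 = $91.09
State disability insurance: $2,143.34 × 0.0127 = $27.22
Health insurance premium: $178.22
Total deductions = $91.09 + $27.22 + $178.22 = $296.53
Net pay = $2,143.34 − $296.53 = $1,846.81

$1,846.81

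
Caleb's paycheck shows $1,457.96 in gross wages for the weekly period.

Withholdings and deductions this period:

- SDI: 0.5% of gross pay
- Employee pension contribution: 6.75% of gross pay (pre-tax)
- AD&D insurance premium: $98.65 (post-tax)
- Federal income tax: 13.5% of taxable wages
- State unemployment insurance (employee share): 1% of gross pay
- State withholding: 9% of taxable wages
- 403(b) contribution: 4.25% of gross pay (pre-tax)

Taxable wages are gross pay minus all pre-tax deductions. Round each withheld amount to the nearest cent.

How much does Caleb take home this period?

403(b) contribution: $1,457.96 × 0.0425 = $61.96
Employee pension contribution: $1,457.96 × 0.0675 = $98.41
Pre-tax total = $61.96 + $98.41 = $160.37
Taxable wages = $1,457.96 − $160.37 = $1,297.59
Federal income tax: $1,297.59 × 0.135 = $175.17
State withholding: $1,297.59 × 0.09 = $116.78
State unemployment insurance (employee share): $1,457.96 × 0.01 = $14.58
SDI: $1,457.96 × 0.005 = $7.29
AD&D insurance premium: $98.65
Total deductions = $61.96 + $98.41 + $175.17 + $116.78 + $14.58 + $7.29 + $98.65 = $572.84
Net pay = $1,457.96 − $572.84 = $885.12

$885.12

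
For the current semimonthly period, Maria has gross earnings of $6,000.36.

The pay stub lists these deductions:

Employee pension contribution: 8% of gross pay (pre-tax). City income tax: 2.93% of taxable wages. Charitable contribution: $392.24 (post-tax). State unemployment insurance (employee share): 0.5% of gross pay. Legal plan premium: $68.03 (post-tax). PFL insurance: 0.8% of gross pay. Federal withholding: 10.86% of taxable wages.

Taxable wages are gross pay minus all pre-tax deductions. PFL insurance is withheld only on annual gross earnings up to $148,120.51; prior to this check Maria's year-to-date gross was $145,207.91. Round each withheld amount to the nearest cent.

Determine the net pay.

Employee pension contribution: $6,000.36 × 0.08 = $480.03
Taxable wages = $6,000.36 − $480.03 = $5,520.33
City income tax: $5,520.33 × 0.0293 = $161.75
Federal withholding: $5,520.33 × 0.1086 = $599.51
State unemployment insurance (employee share): $6,000.36 × 0.005 = $30.00
PFL insurance: only $148,120.51 − $145,207.91 = $2,912.60 of this check is subject → $2,912.60 × 0.008 = $23.30
Charitable contribution: $392.24
Legal plan premium: $68.03
Total deductions = $480.03 + $161.75 + $599.51 + $30.00 + $23.30 + $392.24 + $68.03 = $1,754.86
Net pay = $6,000.36 − $1,754.86 = $4,245.50

$4,245.50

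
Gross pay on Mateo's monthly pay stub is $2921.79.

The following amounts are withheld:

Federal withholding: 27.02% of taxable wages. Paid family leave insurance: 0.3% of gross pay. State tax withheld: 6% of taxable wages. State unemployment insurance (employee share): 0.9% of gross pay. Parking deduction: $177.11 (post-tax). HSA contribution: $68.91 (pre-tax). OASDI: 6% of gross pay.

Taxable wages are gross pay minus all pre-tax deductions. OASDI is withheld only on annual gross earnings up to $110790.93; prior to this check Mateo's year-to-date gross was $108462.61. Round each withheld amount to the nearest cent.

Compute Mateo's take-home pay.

HSA contribution: $68.91
Taxable wages = $2921.79 − $68.91 = $2852.88
Federal withholding: $2852.88 × 0.2702 = $770.85
State tax withheld: $2852.88 × 0.06 = $171.17
State unemployment insurance (employee share): $2921.79 × 0.009 = $26.30
OASDI: only $110790.93 − $108462.61 = $2328.32 of this check is subject → $2328.32 × 0.06 = $139.70
Paid family leave insurance: $2921.79 × 0.003 = $8.77
Parking deduction: $177.11
Total deductions = $68.91 + $770.85 + $171.17 + $26.30 + $139.70 + $8.77 + $177.11 = $1362.81
Net pay = $2921.79 − $1362.81 = $1558.98

$1558.98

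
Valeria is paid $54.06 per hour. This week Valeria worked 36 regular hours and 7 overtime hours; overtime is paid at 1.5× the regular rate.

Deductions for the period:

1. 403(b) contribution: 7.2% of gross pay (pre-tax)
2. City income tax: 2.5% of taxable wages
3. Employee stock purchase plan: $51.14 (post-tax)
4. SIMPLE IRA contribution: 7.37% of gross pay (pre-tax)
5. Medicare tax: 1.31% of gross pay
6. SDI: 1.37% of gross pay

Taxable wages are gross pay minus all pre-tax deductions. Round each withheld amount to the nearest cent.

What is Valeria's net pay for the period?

$1,975.33

Regular pay: 36 × $54.06 = $1,946.16
Overtime pay: 7 × $54.06 × 1.5 = $567.63
Gross pay = $1,946.16 + $567.63 = $2,513.79
403(b) contribution: $2,513.79 × 0.072 = $180.99
SIMPLE IRA contribution: $2,513.79 × 0.0737 = $185.27
Pre-tax total = $180.99 + $185.27 = $366.26
Taxable wages = $2,513.79 − $366.26 = $2,147.53
City income tax: $2,147.53 × 0.025 = $53.69
SDI: $2,513.79 × 0.0137 = $34.44
Medicare tax: $2,513.79 × 0.0131 = $32.93
Employee stock purchase plan: $51.14
Total deductions = $180.99 + $185.27 + $53.69 + $34.44 + $32.93 + $51.14 = $538.46
Net pay = $2,513.79 − $538.46 = $1,975.33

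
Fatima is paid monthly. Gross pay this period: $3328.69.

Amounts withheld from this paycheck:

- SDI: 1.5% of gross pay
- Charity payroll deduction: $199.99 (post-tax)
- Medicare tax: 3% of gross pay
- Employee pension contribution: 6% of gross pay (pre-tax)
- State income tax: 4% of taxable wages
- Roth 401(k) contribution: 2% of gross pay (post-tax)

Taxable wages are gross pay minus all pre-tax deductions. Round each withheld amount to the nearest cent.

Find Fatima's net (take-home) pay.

Employee pension contribution: $3328.69 × 0.06 = $199.72
Taxable wages = $3328.69 − $199.72 = $3128.97
State income tax: $3128.97 × 0.04 = $125.16
SDI: $3328.69 × 0.015 = $49.93
Medicare tax: $3328.69 × 0.03 = $99.86
Charity payroll deduction: $199.99
Roth 401(k) contribution: $3328.69 × 0.02 = $66.57
Total deductions = $199.72 + $125.16 + $49.93 + $99.86 + $199.99 + $66.57 = $741.23
Net pay = $3328.69 − $741.23 = $2587.46

$2587.46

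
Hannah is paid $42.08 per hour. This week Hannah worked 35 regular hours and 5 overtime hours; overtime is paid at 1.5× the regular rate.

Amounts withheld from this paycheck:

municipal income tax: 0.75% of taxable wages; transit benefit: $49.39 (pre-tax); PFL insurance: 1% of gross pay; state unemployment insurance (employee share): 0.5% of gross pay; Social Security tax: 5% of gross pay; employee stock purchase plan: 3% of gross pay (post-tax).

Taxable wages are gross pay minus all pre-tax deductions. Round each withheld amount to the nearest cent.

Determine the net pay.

$1,556.08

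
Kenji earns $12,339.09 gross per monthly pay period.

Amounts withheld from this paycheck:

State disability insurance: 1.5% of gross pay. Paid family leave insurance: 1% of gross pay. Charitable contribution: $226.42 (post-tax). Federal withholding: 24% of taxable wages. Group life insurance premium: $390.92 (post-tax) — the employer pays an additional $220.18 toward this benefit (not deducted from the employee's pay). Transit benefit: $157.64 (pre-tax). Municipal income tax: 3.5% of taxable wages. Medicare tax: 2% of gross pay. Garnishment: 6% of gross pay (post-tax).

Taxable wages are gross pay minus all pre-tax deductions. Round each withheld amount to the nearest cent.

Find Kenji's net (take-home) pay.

$6,918.60

Transit benefit: $157.64
Taxable wages = $12,339.09 − $157.64 = $12,181.45
Federal withholding: $12,181.45 × 0.24 = $2,923.55
Municipal income tax: $12,181.45 × 0.035 = $426.35
Paid family leave insurance: $12,339.09 × 0.01 = $123.39
State disability insurance: $12,339.09 × 0.015 = $185.09
Medicare tax: $12,339.09 × 0.02 = $246.78
Charitable contribution: $226.42
Garnishment: $12,339.09 × 0.06 = $740.35
Group life insurance premium: $390.92
(Employer's $220.18 toward group life insurance premium is not withheld from the employee.)
Total deductions = $157.64 + $2,923.55 + $426.35 + $123.39 + $185.09 + $246.78 + $226.42 + $740.35 + $390.92 = $5,420.49
Net pay = $12,339.09 − $5,420.49 = $6,918.60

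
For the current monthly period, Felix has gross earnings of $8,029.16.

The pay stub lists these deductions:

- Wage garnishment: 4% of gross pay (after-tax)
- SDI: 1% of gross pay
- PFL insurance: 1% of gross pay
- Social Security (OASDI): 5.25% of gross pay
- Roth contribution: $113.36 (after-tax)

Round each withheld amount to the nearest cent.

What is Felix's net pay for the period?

$7,012.52

Social Security (OASDI): $8,029.16 × 0.0525 = $421.53
PFL insurance: $8,029.16 × 0.01 = $80.29
SDI: $8,029.16 × 0.01 = $80.29
Wage garnishment: $8,029.16 × 0.04 = $321.17
Roth contribution: $113.36
Total deductions = $421.53 + $80.29 + $80.29 + $321.17 + $113.36 = $1,016.64
Net pay = $8,029.16 − $1,016.64 = $7,012.52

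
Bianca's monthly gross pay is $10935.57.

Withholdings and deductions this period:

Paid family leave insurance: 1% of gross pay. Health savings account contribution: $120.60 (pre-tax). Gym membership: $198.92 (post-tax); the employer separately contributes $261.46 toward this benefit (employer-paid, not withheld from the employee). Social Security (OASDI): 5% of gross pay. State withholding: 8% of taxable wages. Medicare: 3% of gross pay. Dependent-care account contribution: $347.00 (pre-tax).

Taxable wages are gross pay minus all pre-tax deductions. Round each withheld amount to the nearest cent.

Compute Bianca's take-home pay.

$8447.40

Dependent-care account contribution: $347.00
Health savings account contribution: $120.60
Pre-tax total = $347.00 + $120.60 = $467.60
Taxable wages = $10935.57 − $467.60 = $10467.97
State withholding: $10467.97 × 0.08 = $837.44
Paid family leave insurance: $10935.57 × 0.01 = $109.36
Social Security (OASDI): $10935.57 × 0.05 = $546.78
Medicare: $10935.57 × 0.03 = $328.07
Gym membership: $198.92
(Employer's $261.46 toward gym membership is not withheld from the employee.)
Total deductions = $347.00 + $120.60 + $837.44 + $109.36 + $546.78 + $328.07 + $198.92 = $2488.17
Net pay = $10935.57 − $2488.17 = $8447.40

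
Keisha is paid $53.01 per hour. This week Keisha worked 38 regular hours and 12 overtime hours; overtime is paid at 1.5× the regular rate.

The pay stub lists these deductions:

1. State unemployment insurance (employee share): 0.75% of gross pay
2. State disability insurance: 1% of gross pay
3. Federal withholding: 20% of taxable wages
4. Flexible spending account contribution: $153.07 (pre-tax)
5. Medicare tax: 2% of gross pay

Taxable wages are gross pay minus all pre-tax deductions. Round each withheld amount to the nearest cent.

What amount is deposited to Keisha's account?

Regular pay: 38 × $53.01 = $2,014.38
Overtime pay: 12 × $53.01 × 1.5 = $954.18
Gross pay = $2,014.38 + $954.18 = $2,968.56
Flexible spending account contribution: $153.07
Taxable wages = $2,968.56 − $153.07 = $2,815.49
Federal withholding: $2,815.49 × 0.2 = $563.10
State disability insurance: $2,968.56 × 0.01 = $29.69
State unemployment insurance (employee share): $2,968.56 × 0.0075 = $22.26
Medicare tax: $2,968.56 × 0.02 = $59.37
Total deductions = $153.07 + $563.10 + $29.69 + $22.26 + $59.37 = $827.49
Net pay = $2,968.56 − $827.49 = $2,141.07

$2,141.07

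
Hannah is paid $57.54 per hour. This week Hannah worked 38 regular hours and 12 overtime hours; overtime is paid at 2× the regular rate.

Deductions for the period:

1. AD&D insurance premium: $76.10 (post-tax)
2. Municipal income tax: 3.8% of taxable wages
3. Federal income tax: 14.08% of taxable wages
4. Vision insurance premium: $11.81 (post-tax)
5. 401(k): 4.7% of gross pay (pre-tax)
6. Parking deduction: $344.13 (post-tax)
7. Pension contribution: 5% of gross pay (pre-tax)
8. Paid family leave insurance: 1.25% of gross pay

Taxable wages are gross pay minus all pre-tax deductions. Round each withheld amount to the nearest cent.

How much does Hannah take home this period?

$2,168.82

Regular pay: 38 × $57.54 = $2,186.52
Overtime pay: 12 × $57.54 × 2 = $1,380.96
Gross pay = $2,186.52 + $1,380.96 = $3,567.48
401(k): $3,567.48 × 0.047 = $167.67
Pension contribution: $3,567.48 × 0.05 = $178.37
Pre-tax total = $167.67 + $178.37 = $346.04
Taxable wages = $3,567.48 − $346.04 = $3,221.44
Municipal income tax: $3,221.44 × 0.038 = $122.41
Federal income tax: $3,221.44 × 0.1408 = $453.58
Paid family leave insurance: $3,567.48 × 0.0125 = $44.59
AD&D insurance premium: $76.10
Vision insurance premium: $11.81
Parking deduction: $344.13
Total deductions = $167.67 + $178.37 + $122.41 + $453.58 + $44.59 + $76.10 + $11.81 + $344.13 = $1,398.66
Net pay = $3,567.48 − $1,398.66 = $2,168.82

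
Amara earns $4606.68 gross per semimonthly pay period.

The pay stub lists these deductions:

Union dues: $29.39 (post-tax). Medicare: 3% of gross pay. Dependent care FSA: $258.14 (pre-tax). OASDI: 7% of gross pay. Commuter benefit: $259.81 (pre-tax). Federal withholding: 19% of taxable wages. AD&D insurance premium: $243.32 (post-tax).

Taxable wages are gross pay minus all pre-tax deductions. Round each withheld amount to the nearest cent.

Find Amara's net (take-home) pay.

Dependent care FSA: $258.14
Commuter benefit: $259.81
Pre-tax total = $258.14 + $259.81 = $517.95
Taxable wages = $4606.68 − $517.95 = $4088.73
Federal withholding: $4088.73 × 0.19 = $776.86
OASDI: $4606.68 × 0.07 = $322.47
Medicare: $4606.68 × 0.03 = $138.20
AD&D insurance premium: $243.32
Union dues: $29.39
Total deductions = $258.14 + $259.81 + $776.86 + $322.47 + $138.20 + $243.32 + $29.39 = $2028.19
Net pay = $4606.68 − $2028.19 = $2578.49

$2578.49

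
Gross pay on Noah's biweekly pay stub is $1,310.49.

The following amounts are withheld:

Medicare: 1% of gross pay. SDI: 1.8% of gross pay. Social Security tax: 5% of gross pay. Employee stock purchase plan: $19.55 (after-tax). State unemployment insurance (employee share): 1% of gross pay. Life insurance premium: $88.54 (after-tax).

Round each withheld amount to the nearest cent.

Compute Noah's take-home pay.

$1,087.09

SDI: $1,310.49 × 0.018 = $23.59
Social Security tax: $1,310.49 × 0.05 = $65.52
Medicare: $1,310.49 × 0.01 = $13.10
State unemployment insurance (employee share): $1,310.49 × 0.01 = $13.10
Life insurance premium: $88.54
Employee stock purchase plan: $19.55
Total deductions = $23.59 + $65.52 + $13.10 + $13.10 + $88.54 + $19.55 = $223.40
Net pay = $1,310.49 − $223.40 = $1,087.09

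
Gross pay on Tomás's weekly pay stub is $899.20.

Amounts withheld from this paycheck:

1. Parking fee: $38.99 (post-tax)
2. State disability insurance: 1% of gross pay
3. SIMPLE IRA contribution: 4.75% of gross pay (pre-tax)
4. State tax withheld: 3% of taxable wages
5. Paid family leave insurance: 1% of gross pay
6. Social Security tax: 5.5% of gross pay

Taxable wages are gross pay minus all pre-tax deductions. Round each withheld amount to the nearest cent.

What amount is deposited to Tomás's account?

$724.37

SIMPLE IRA contribution: $899.20 × 0.0475 = $42.71
Taxable wages = $899.20 − $42.71 = $856.49
State tax withheld: $856.49 × 0.03 = $25.69
State disability insurance: $899.20 × 0.01 = $8.99
Social Security tax: $899.20 × 0.055 = $49.46
Paid family leave insurance: $899.20 × 0.01 = $8.99
Parking fee: $38.99
Total deductions = $42.71 + $25.69 + $8.99 + $49.46 + $8.99 + $38.99 = $174.83
Net pay = $899.20 − $174.83 = $724.37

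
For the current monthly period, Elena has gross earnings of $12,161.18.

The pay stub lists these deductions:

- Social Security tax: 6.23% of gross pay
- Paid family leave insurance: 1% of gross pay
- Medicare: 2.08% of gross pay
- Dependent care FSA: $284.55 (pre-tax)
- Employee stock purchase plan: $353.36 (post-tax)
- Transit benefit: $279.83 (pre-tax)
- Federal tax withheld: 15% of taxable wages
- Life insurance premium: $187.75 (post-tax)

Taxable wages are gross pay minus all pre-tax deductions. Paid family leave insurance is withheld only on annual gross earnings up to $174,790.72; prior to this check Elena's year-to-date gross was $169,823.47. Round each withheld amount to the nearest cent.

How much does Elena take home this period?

$8,255.91

Dependent care FSA: $284.55
Transit benefit: $279.83
Pre-tax total = $284.55 + $279.83 = $564.38
Taxable wages = $12,161.18 − $564.38 = $11,596.80
Federal tax withheld: $11,596.80 × 0.15 = $1,739.52
Social Security tax: $12,161.18 × 0.0623 = $757.64
Medicare: $12,161.18 × 0.0208 = $252.95
Paid family leave insurance: only $174,790.72 − $169,823.47 = $4,967.25 of this check is subject → $4,967.25 × 0.01 = $49.67
Life insurance premium: $187.75
Employee stock purchase plan: $353.36
Total deductions = $284.55 + $279.83 + $1,739.52 + $757.64 + $252.95 + $49.67 + $187.75 + $353.36 = $3,905.27
Net pay = $12,161.18 − $3,905.27 = $8,255.91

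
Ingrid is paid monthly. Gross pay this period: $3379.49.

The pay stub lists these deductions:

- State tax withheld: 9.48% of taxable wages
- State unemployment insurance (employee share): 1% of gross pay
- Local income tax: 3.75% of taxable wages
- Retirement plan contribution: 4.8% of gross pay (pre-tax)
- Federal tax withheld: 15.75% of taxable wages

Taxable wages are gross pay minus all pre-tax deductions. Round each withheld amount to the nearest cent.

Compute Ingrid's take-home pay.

Retirement plan contribution: $3379.49 × 0.048 = $162.22
Taxable wages = $3379.49 − $162.22 = $3217.27
Federal tax withheld: $3217.27 × 0.1575 = $506.72
Local income tax: $3217.27 × 0.0375 = $120.65
State tax withheld: $3217.27 × 0.0948 = $305.00
State unemployment insurance (employee share): $3379.49 × 0.01 = $33.79
Total deductions = $162.22 + $506.72 + $120.65 + $305.00 + $33.79 = $1128.38
Net pay = $3379.49 − $1128.38 = $2251.11

$2251.11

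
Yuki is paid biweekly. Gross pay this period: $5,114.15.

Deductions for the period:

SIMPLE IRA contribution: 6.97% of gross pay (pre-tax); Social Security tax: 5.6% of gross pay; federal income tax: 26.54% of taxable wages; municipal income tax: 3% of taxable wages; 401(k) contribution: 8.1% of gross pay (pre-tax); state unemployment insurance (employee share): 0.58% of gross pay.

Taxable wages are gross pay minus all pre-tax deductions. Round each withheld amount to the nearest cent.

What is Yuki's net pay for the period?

$2,744.34

401(k) contribution: $5,114.15 × 0.081 = $414.25
SIMPLE IRA contribution: $5,114.15 × 0.0697 = $356.46
Pre-tax total = $414.25 + $356.46 = $770.71
Taxable wages = $5,114.15 − $770.71 = $4,343.44
Federal income tax: $4,343.44 × 0.2654 = $1,152.75
Municipal income tax: $4,343.44 × 0.03 = $130.30
Social Security tax: $5,114.15 × 0.056 = $286.39
State unemployment insurance (employee share): $5,114.15 × 0.0058 = $29.66
Total deductions = $414.25 + $356.46 + $1,152.75 + $130.30 + $286.39 + $29.66 = $2,369.81
Net pay = $5,114.15 − $2,369.81 = $2,744.34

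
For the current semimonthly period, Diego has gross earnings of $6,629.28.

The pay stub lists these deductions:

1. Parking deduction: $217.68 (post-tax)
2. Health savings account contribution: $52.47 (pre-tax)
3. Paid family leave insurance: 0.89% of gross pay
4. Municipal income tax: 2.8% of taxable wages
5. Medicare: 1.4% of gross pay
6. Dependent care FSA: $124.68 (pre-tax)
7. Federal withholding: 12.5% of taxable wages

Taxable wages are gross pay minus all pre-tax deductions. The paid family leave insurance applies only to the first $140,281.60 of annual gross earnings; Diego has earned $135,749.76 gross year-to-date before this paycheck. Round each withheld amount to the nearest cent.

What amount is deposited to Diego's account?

Dependent care FSA: $124.68
Health savings account contribution: $52.47
Pre-tax total = $124.68 + $52.47 = $177.15
Taxable wages = $6,629.28 − $177.15 = $6,452.13
Federal withholding: $6,452.13 × 0.125 = $806.52
Municipal income tax: $6,452.13 × 0.028 = $180.66
Medicare: $6,629.28 × 0.014 = $92.81
Paid family leave insurance: only $140,281.60 − $135,749.76 = $4,531.84 of this check is subject → $4,531.84 × 0.0089 = $40.33
Parking deduction: $217.68
Total deductions = $124.68 + $52.47 + $806.52 + $180.66 + $92.81 + $40.33 + $217.68 = $1,515.15
Net pay = $6,629.28 − $1,515.15 = $5,114.13

$5,114.13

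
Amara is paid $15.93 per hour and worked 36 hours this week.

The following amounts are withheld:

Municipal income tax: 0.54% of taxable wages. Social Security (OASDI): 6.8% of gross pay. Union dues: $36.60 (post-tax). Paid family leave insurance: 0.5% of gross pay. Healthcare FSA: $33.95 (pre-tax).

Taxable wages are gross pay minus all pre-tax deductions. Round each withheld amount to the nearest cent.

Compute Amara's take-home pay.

Gross pay: 36 × $15.93 = $573.48
Healthcare FSA: $33.95
Taxable wages = $573.48 − $33.95 = $539.53
Municipal income tax: $539.53 × 0.0054 = $2.91
Social Security (OASDI): $573.48 × 0.068 = $39.00
Paid family leave insurance: $573.48 × 0.005 = $2.87
Union dues: $36.60
Total deductions = $33.95 + $2.91 + $39.00 + $2.87 + $36.60 = $115.33
Net pay = $573.48 − $115.33 = $458.15

$458.15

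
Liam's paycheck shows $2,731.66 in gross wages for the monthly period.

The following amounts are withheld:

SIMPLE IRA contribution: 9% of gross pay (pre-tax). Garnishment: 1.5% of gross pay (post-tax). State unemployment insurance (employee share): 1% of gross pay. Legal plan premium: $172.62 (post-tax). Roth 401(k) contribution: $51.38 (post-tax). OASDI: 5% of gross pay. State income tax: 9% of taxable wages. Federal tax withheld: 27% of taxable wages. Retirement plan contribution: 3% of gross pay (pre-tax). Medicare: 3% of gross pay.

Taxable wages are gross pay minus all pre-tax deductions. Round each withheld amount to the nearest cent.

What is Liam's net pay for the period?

Retirement plan contribution: $2,731.66 × 0.03 = $81.95
SIMPLE IRA contribution: $2,731.66 × 0.09 = $245.85
Pre-tax total = $81.95 + $245.85 = $327.80
Taxable wages = $2,731.66 − $327.80 = $2,403.86
State income tax: $2,403.86 × 0.09 = $216.35
Federal tax withheld: $2,403.86 × 0.27 = $649.04
OASDI: $2,731.66 × 0.05 = $136.58
Medicare: $2,731.66 × 0.03 = $81.95
State unemployment insurance (employee share): $2,731.66 × 0.01 = $27.32
Garnishment: $2,731.66 × 0.015 = $40.97
Roth 401(k) contribution: $51.38
Legal plan premium: $172.62
Total deductions = $81.95 + $245.85 + $216.35 + $649.04 + $136.58 + $81.95 + $27.32 + $40.97 + $51.38 + $172.62 = $1,704.01
Net pay = $2,731.66 − $1,704.01 = $1,027.65

$1,027.65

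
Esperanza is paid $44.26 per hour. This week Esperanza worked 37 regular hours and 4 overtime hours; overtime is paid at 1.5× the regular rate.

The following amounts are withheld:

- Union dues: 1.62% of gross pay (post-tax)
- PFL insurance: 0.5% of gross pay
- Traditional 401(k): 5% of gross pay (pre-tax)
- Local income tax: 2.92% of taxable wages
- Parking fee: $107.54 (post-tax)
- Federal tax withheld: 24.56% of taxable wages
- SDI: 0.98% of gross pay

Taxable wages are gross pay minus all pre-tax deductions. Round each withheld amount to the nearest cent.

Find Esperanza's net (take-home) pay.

$1,144.64

Regular pay: 37 × $44.26 = $1,637.62
Overtime pay: 4 × $44.26 × 1.5 = $265.56
Gross pay = $1,637.62 + $265.56 = $1,903.18
Traditional 401(k): $1,903.18 × 0.05 = $95.16
Taxable wages = $1,903.18 − $95.16 = $1,808.02
Federal tax withheld: $1,808.02 × 0.2456 = $444.05
Local income tax: $1,808.02 × 0.0292 = $52.79
PFL insurance: $1,903.18 × 0.005 = $9.52
SDI: $1,903.18 × 0.0098 = $18.65
Parking fee: $107.54
Union dues: $1,903.18 × 0.0162 = $30.83
Total deductions = $95.16 + $444.05 + $52.79 + $9.52 + $18.65 + $107.54 + $30.83 = $758.54
Net pay = $1,903.18 − $758.54 = $1,144.64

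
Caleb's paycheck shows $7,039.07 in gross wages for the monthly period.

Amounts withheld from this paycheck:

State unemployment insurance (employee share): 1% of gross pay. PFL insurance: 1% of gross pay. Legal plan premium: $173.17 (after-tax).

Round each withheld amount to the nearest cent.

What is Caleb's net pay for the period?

PFL insurance: $7,039.07 × 0.01 = $70.39
State unemployment insurance (employee share): $7,039.07 × 0.01 = $70.39
Legal plan premium: $173.17
Total deductions = $70.39 + $70.39 + $173.17 = $313.95
Net pay = $7,039.07 − $313.95 = $6,725.12

$6,725.12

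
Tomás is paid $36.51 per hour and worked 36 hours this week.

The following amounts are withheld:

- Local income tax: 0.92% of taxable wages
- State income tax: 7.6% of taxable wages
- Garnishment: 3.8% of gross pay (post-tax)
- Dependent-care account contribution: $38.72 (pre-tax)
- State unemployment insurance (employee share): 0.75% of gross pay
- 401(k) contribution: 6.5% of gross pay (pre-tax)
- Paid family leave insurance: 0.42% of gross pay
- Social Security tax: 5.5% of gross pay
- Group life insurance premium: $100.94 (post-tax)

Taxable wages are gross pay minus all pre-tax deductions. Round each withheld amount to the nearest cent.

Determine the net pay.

Gross pay: 36 × $36.51 = $1,314.36
Dependent-care account contribution: $38.72
401(k) contribution: $1,314.36 × 0.065 = $85.43
Pre-tax total = $38.72 + $85.43 = $124.15
Taxable wages = $1,314.36 − $124.15 = $1,190.21
Local income tax: $1,190.21 × 0.0092 = $10.95
State income tax: $1,190.21 × 0.076 = $90.46
Paid family leave insurance: $1,314.36 × 0.0042 = $5.52
Social Security tax: $1,314.36 × 0.055 = $72.29
State unemployment insurance (employee share): $1,314.36 × 0.0075 = $9.86
Garnishment: $1,314.36 × 0.038 = $49.95
Group life insurance premium: $100.94
Total deductions = $38.72 + $85.43 + $10.95 + $90.46 + $5.52 + $72.29 + $9.86 + $49.95 + $100.94 = $464.12
Net pay = $1,314.36 − $464.12 = $850.24

$850.24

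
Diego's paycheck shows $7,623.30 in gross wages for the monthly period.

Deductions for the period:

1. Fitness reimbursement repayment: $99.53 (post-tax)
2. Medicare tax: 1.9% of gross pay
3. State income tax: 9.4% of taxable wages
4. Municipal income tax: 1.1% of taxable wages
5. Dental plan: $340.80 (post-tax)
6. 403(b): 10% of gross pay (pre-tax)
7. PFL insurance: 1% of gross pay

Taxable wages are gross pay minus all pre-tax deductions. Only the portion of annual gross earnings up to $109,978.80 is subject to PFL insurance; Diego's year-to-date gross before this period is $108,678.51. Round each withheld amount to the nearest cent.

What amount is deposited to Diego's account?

403(b): $7,623.30 × 0.1 = $762.33
Taxable wages = $7,623.30 − $762.33 = $6,860.97
Municipal income tax: $6,860.97 × 0.011 = $75.47
State income tax: $6,860.97 × 0.094 = $644.93
Medicare tax: $7,623.30 × 0.019 = $144.84
PFL insurance: only $109,978.80 − $108,678.51 = $1,300.29 of this check is subject → $1,300.29 × 0.01 = $13.00
Fitness reimbursement repayment: $99.53
Dental plan: $340.80
Total deductions = $762.33 + $75.47 + $644.93 + $144.84 + $13.00 + $99.53 + $340.80 = $2,080.90
Net pay = $7,623.30 − $2,080.90 = $5,542.40

$5,542.40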